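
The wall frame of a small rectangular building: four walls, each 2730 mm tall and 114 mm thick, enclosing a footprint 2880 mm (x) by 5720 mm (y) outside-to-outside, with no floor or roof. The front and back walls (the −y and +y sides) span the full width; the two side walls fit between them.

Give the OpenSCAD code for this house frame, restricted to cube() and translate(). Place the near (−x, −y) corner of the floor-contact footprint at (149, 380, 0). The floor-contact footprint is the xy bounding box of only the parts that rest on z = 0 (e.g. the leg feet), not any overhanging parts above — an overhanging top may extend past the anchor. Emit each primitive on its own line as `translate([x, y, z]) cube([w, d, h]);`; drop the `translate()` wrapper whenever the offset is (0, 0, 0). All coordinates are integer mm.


translate([149, 380, 0]) cube([2880, 114, 2730]);
translate([149, 5986, 0]) cube([2880, 114, 2730]);
translate([149, 494, 0]) cube([114, 5492, 2730]);
translate([2915, 494, 0]) cube([114, 5492, 2730]);


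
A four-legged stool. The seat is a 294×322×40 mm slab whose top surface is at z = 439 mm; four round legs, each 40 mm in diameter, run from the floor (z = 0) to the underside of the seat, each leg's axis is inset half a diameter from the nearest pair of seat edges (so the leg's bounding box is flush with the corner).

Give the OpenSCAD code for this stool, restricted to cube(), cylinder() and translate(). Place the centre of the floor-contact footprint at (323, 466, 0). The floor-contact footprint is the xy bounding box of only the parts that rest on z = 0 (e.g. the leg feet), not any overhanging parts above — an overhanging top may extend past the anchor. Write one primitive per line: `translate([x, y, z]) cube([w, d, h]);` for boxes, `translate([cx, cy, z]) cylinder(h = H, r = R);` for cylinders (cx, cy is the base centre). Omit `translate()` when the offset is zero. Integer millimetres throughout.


translate([176, 305, 399]) cube([294, 322, 40]);
translate([196, 325, 0]) cylinder(h = 399, r = 20);
translate([450, 325, 0]) cylinder(h = 399, r = 20);
translate([196, 607, 0]) cylinder(h = 399, r = 20);
translate([450, 607, 0]) cylinder(h = 399, r = 20);


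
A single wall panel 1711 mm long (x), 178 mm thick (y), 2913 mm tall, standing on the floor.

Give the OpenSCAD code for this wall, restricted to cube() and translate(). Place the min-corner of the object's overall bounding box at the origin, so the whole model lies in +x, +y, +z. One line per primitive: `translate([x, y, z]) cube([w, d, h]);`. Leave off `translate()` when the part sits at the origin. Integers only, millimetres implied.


cube([1711, 178, 2913]);


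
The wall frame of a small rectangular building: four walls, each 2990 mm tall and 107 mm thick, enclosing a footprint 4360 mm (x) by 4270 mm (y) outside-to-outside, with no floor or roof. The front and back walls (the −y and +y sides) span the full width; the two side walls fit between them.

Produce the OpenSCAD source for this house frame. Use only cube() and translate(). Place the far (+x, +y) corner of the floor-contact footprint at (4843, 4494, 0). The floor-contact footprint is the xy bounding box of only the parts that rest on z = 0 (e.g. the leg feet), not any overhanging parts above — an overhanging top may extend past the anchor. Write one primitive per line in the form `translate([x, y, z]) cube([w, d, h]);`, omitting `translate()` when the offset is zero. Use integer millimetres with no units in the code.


translate([483, 224, 0]) cube([4360, 107, 2990]);
translate([483, 4387, 0]) cube([4360, 107, 2990]);
translate([483, 331, 0]) cube([107, 4056, 2990]);
translate([4736, 331, 0]) cube([107, 4056, 2990]);


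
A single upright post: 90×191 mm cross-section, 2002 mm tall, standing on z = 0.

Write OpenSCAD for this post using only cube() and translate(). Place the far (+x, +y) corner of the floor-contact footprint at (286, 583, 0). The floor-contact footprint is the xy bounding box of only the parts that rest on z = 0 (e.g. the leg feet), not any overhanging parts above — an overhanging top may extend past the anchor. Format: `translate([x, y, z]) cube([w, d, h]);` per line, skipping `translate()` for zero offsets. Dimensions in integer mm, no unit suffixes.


translate([196, 392, 0]) cube([90, 191, 2002]);


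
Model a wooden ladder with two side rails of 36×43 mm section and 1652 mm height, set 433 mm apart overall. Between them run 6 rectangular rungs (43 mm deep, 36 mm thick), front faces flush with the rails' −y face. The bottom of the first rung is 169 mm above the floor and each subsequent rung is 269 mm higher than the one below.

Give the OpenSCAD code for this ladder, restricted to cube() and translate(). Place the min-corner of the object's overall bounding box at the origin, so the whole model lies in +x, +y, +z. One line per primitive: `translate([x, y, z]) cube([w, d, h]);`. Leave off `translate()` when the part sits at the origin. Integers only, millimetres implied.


cube([36, 43, 1652]);
translate([397, 0, 0]) cube([36, 43, 1652]);
translate([36, 0, 169]) cube([361, 43, 36]);
translate([36, 0, 438]) cube([361, 43, 36]);
translate([36, 0, 707]) cube([361, 43, 36]);
translate([36, 0, 976]) cube([361, 43, 36]);
translate([36, 0, 1245]) cube([361, 43, 36]);
translate([36, 0, 1514]) cube([361, 43, 36]);


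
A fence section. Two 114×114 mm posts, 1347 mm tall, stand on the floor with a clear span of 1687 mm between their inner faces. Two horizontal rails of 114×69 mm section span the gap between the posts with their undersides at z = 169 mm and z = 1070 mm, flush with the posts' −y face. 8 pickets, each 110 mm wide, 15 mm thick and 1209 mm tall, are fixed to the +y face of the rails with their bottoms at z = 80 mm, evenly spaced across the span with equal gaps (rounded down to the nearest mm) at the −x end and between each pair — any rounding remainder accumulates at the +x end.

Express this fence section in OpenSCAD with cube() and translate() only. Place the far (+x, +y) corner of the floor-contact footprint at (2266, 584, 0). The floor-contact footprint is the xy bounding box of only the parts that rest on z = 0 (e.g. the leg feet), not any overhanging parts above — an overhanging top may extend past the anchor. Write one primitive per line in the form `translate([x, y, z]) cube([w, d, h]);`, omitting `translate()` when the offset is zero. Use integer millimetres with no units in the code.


translate([351, 470, 0]) cube([114, 114, 1347]);
translate([2152, 470, 0]) cube([114, 114, 1347]);
translate([465, 470, 169]) cube([1687, 114, 69]);
translate([465, 470, 1070]) cube([1687, 114, 69]);
translate([554, 584, 80]) cube([110, 15, 1209]);
translate([753, 584, 80]) cube([110, 15, 1209]);
translate([952, 584, 80]) cube([110, 15, 1209]);
translate([1151, 584, 80]) cube([110, 15, 1209]);
translate([1350, 584, 80]) cube([110, 15, 1209]);
translate([1549, 584, 80]) cube([110, 15, 1209]);
translate([1748, 584, 80]) cube([110, 15, 1209]);
translate([1947, 584, 80]) cube([110, 15, 1209]);


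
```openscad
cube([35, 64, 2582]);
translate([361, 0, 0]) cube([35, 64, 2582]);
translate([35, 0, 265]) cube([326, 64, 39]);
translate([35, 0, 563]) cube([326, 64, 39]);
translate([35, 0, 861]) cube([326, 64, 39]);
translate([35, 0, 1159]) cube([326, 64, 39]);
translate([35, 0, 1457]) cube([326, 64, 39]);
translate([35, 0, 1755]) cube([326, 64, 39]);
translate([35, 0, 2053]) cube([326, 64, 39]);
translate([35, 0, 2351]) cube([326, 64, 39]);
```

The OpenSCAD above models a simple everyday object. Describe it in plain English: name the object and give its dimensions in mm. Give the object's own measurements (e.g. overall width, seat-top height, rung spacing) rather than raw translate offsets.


A straight ladder. Two 35×64 mm vertical rails, 2582 mm tall, stand 396 mm apart (outside-to-outside) with their front faces coplanar on the −y side. 8 rungs, each 64 mm deep and 39 mm tall, span between the inner faces of the rails, front faces flush with the rails. The lowest rung's underside is at z = 265 mm and rungs are spaced 298 mm apart (underside to underside).


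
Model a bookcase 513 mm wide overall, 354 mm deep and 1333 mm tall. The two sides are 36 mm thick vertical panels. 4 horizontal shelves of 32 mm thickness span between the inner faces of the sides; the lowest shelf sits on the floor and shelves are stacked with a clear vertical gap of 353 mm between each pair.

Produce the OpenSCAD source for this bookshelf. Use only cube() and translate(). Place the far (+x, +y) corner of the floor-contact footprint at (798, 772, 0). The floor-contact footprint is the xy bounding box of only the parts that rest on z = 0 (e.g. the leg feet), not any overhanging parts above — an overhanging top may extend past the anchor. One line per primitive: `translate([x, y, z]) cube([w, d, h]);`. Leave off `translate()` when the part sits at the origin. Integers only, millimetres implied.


translate([285, 418, 0]) cube([36, 354, 1333]);
translate([762, 418, 0]) cube([36, 354, 1333]);
translate([321, 418, 0]) cube([441, 354, 32]);
translate([321, 418, 385]) cube([441, 354, 32]);
translate([321, 418, 770]) cube([441, 354, 32]);
translate([321, 418, 1155]) cube([441, 354, 32]);


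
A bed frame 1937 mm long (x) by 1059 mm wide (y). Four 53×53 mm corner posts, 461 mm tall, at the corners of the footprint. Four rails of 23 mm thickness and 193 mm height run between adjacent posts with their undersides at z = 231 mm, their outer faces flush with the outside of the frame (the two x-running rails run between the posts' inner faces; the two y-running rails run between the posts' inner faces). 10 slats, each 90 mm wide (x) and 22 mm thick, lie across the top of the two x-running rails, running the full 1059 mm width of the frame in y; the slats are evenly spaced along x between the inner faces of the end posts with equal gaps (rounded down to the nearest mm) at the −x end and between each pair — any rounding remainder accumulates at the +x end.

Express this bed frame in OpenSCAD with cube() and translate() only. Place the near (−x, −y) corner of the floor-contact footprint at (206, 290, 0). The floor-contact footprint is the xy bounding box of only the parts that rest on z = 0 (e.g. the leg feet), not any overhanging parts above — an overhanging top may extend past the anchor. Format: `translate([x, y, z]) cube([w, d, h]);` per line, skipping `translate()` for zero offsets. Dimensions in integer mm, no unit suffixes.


// slat z = rail_z + rail_h = 231 + 193 = 424
// slat gap = ⌊(1831 − 10·90) / 11⌋ = 84
translate([206, 290, 0]) cube([53, 53, 461]);
translate([206, 1296, 0]) cube([53, 53, 461]);
translate([2090, 290, 0]) cube([53, 53, 461]);
translate([2090, 1296, 0]) cube([53, 53, 461]);
translate([259, 290, 231]) cube([1831, 23, 193]);
translate([259, 1326, 231]) cube([1831, 23, 193]);
translate([206, 343, 231]) cube([23, 953, 193]);
translate([2120, 343, 231]) cube([23, 953, 193]);
translate([343, 290, 424]) cube([90, 1059, 22]);
translate([517, 290, 424]) cube([90, 1059, 22]);
translate([691, 290, 424]) cube([90, 1059, 22]);
translate([865, 290, 424]) cube([90, 1059, 22]);
translate([1039, 290, 424]) cube([90, 1059, 22]);
translate([1213, 290, 424]) cube([90, 1059, 22]);
translate([1387, 290, 424]) cube([90, 1059, 22]);
translate([1561, 290, 424]) cube([90, 1059, 22]);
translate([1735, 290, 424]) cube([90, 1059, 22]);
translate([1909, 290, 424]) cube([90, 1059, 22]);


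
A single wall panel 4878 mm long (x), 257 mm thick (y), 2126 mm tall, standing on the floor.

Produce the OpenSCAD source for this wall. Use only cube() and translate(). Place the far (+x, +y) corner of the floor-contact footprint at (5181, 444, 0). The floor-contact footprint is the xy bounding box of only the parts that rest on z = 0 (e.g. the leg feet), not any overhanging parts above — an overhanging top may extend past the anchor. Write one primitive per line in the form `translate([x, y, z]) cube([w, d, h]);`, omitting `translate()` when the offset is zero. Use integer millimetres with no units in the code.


translate([303, 187, 0]) cube([4878, 257, 2126]);


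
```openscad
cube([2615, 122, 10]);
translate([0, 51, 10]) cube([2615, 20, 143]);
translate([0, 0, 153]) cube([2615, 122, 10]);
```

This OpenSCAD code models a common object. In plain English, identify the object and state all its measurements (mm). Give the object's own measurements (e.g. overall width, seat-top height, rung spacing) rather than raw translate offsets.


An I-beam lying along x, 2615 mm long. Overall section height 163 mm. Two flanges 122 mm wide (y) and 10 mm thick, one on the floor and one at the top; a web 20 mm thick runs between them, centred on the flange width.


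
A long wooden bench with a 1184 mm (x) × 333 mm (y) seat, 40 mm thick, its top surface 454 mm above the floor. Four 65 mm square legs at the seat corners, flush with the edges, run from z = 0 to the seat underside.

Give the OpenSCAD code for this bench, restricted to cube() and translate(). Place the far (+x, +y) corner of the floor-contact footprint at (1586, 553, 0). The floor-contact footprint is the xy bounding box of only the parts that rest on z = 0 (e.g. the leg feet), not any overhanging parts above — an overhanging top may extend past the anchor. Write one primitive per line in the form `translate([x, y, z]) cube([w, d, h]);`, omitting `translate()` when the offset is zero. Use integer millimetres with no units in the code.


translate([402, 220, 414]) cube([1184, 333, 40]);
translate([402, 220, 0]) cube([65, 65, 414]);
translate([402, 488, 0]) cube([65, 65, 414]);
translate([1521, 220, 0]) cube([65, 65, 414]);
translate([1521, 488, 0]) cube([65, 65, 414]);


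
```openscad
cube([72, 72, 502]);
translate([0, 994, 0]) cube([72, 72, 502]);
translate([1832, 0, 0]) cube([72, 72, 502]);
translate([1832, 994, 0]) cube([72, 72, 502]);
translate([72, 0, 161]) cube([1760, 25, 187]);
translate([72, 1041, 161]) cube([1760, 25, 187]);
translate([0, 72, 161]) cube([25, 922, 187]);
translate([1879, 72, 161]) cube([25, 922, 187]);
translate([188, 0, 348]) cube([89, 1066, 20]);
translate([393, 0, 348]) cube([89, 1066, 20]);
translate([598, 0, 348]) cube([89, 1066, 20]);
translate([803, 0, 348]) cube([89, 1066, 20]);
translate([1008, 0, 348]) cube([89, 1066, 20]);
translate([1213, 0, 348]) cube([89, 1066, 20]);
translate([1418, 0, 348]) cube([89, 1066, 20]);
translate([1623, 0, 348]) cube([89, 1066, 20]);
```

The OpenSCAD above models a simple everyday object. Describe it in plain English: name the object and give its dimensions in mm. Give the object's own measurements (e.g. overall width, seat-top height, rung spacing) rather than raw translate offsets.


A bed frame 1904 mm long (x) by 1066 mm wide (y). Four 72×72 mm corner posts, 502 mm tall, at the corners of the footprint. Four rails of 25 mm thickness and 187 mm height run between adjacent posts with their undersides at z = 161 mm, their outer faces flush with the outside of the frame (the two x-running rails run between the posts' inner faces; the two y-running rails run between the posts' inner faces). 8 slats, each 89 mm wide (x) and 20 mm thick, lie across the top of the two x-running rails, running the full 1066 mm width of the frame in y; along x they sit between the end posts with a 116 mm gap after the −x posts and between neighbouring slats, leaving 120 mm before the +x posts.


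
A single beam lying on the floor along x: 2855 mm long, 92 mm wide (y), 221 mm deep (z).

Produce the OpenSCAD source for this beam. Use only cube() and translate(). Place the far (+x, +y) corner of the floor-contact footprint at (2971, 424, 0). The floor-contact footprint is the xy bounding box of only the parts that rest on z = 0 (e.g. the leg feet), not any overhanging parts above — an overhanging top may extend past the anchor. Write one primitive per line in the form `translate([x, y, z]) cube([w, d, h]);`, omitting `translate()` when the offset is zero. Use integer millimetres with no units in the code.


translate([116, 332, 0]) cube([2855, 92, 221]);


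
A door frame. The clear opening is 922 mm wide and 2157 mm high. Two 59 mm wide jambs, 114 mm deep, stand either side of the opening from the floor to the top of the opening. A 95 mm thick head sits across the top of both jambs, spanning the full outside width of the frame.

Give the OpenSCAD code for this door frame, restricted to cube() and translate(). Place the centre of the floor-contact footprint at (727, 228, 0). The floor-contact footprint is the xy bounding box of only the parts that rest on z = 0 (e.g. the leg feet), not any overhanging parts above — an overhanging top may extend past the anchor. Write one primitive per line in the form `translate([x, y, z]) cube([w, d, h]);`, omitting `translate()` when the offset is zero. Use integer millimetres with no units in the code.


translate([207, 171, 0]) cube([59, 114, 2157]);
translate([1188, 171, 0]) cube([59, 114, 2157]);
translate([207, 171, 2157]) cube([1040, 114, 95]);


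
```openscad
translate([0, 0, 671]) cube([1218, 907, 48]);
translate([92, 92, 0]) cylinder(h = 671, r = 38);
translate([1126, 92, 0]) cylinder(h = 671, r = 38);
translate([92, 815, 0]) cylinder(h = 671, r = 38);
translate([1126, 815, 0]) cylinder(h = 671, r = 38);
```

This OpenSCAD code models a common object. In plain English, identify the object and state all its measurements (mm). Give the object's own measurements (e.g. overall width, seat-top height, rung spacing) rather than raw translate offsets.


A table: top 1218 mm (x) × 907 mm (y), 48 mm thick, upper face at z = 719 mm, on four round legs of 76 mm diameter, each leg's bounding box inset 54 mm from the nearest pair of top edges from z = 0 to the bottom of the top.


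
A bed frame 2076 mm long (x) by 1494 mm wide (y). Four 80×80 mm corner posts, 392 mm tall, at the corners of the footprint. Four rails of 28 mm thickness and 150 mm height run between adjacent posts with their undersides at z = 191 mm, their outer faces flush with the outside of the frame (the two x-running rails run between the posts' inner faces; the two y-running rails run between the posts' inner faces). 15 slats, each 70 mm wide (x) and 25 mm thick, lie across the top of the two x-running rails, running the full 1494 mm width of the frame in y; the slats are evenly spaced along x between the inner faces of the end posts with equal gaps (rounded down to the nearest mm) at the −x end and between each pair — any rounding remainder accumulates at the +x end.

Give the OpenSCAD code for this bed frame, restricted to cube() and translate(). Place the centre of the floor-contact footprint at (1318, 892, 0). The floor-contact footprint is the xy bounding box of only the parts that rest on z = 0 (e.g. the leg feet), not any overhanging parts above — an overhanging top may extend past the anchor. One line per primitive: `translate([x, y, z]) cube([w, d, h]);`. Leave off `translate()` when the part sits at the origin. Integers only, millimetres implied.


translate([280, 145, 0]) cube([80, 80, 392]);
translate([280, 1559, 0]) cube([80, 80, 392]);
translate([2276, 145, 0]) cube([80, 80, 392]);
translate([2276, 1559, 0]) cube([80, 80, 392]);
translate([360, 145, 191]) cube([1916, 28, 150]);
translate([360, 1611, 191]) cube([1916, 28, 150]);
translate([280, 225, 191]) cube([28, 1334, 150]);
translate([2328, 225, 191]) cube([28, 1334, 150]);
translate([414, 145, 341]) cube([70, 1494, 25]);
translate([538, 145, 341]) cube([70, 1494, 25]);
translate([662, 145, 341]) cube([70, 1494, 25]);
translate([786, 145, 341]) cube([70, 1494, 25]);
translate([910, 145, 341]) cube([70, 1494, 25]);
translate([1034, 145, 341]) cube([70, 1494, 25]);
translate([1158, 145, 341]) cube([70, 1494, 25]);
translate([1282, 145, 341]) cube([70, 1494, 25]);
translate([1406, 145, 341]) cube([70, 1494, 25]);
translate([1530, 145, 341]) cube([70, 1494, 25]);
translate([1654, 145, 341]) cube([70, 1494, 25]);
translate([1778, 145, 341]) cube([70, 1494, 25]);
translate([1902, 145, 341]) cube([70, 1494, 25]);
translate([2026, 145, 341]) cube([70, 1494, 25]);
translate([2150, 145, 341]) cube([70, 1494, 25]);


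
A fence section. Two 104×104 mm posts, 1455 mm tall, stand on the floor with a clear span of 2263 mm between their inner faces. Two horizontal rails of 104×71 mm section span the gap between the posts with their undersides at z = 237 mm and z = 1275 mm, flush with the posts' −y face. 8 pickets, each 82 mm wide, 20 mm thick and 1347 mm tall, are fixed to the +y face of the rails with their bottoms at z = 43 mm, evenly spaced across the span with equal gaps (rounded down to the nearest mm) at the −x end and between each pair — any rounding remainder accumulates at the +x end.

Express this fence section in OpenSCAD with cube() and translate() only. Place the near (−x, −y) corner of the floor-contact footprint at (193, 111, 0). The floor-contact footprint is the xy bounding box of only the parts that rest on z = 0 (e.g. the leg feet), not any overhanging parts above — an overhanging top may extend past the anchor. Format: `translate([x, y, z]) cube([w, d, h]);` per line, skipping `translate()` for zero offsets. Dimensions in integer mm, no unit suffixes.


translate([193, 111, 0]) cube([104, 104, 1455]);
translate([2560, 111, 0]) cube([104, 104, 1455]);
translate([297, 111, 237]) cube([2263, 104, 71]);
translate([297, 111, 1275]) cube([2263, 104, 71]);
translate([475, 215, 43]) cube([82, 20, 1347]);
translate([735, 215, 43]) cube([82, 20, 1347]);
translate([995, 215, 43]) cube([82, 20, 1347]);
translate([1255, 215, 43]) cube([82, 20, 1347]);
translate([1515, 215, 43]) cube([82, 20, 1347]);
translate([1775, 215, 43]) cube([82, 20, 1347]);
translate([2035, 215, 43]) cube([82, 20, 1347]);
translate([2295, 215, 43]) cube([82, 20, 1347]);


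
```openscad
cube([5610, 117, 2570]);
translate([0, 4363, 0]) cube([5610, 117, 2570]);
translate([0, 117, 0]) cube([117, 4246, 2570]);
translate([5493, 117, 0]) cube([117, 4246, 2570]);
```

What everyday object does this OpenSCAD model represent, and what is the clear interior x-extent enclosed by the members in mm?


A house (or room) frame. The interior width is 5376 mm.

Four 2570 mm walls enclosing a rectangle with no floor or roof — a room or house frame. Outside width is 5610 mm and wall thickness is 117 mm, so the interior width is 5610 − 2 × 117 = 5376 mm.


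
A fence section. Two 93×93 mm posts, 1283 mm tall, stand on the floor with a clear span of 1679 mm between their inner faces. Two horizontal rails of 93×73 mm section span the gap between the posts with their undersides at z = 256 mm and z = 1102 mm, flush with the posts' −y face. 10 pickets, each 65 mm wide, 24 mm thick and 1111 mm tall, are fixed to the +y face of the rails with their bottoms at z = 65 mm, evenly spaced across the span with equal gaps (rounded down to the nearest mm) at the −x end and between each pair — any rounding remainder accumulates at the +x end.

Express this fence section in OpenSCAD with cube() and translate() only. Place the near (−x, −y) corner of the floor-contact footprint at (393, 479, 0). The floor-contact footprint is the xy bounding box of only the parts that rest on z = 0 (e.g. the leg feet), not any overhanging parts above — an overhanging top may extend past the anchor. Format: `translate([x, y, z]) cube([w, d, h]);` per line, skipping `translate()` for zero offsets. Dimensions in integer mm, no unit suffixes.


translate([393, 479, 0]) cube([93, 93, 1283]);
translate([2165, 479, 0]) cube([93, 93, 1283]);
translate([486, 479, 256]) cube([1679, 93, 73]);
translate([486, 479, 1102]) cube([1679, 93, 73]);
translate([579, 572, 65]) cube([65, 24, 1111]);
translate([737, 572, 65]) cube([65, 24, 1111]);
translate([895, 572, 65]) cube([65, 24, 1111]);
translate([1053, 572, 65]) cube([65, 24, 1111]);
translate([1211, 572, 65]) cube([65, 24, 1111]);
translate([1369, 572, 65]) cube([65, 24, 1111]);
translate([1527, 572, 65]) cube([65, 24, 1111]);
translate([1685, 572, 65]) cube([65, 24, 1111]);
translate([1843, 572, 65]) cube([65, 24, 1111]);
translate([2001, 572, 65]) cube([65, 24, 1111]);


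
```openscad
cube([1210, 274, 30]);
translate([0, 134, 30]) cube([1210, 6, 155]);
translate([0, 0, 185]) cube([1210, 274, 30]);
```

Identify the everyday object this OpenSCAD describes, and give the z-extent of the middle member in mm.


An I-beam. The web height is 155 mm.

Two wide flanges with a thin centred web — an I-beam. Overall 215 mm minus two 30 mm flanges gives a web of 215 − 2·30 = 155 mm.


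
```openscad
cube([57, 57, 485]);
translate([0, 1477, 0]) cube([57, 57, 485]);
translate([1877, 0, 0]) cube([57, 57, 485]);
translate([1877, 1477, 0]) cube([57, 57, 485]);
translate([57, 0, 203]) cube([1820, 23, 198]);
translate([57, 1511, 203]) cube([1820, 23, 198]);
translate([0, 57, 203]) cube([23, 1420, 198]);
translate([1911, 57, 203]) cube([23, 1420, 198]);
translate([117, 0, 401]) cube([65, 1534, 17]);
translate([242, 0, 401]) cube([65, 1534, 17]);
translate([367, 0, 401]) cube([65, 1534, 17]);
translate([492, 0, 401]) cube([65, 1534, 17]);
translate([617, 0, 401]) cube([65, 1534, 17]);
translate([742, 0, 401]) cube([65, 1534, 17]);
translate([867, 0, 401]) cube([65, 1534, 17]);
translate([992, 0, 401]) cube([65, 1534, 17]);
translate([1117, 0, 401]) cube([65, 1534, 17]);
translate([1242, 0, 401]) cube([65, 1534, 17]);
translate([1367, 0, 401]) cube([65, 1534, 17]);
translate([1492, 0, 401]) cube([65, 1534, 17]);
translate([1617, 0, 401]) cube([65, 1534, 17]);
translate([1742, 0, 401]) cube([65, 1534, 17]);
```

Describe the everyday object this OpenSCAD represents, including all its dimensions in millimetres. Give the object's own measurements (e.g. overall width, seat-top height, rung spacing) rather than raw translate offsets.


A bed frame 1934 mm long (x) by 1534 mm wide (y). Four 57×57 mm corner posts, 485 mm tall, at the corners of the footprint. Four rails of 23 mm thickness and 198 mm height run between adjacent posts with their undersides at z = 203 mm, their outer faces flush with the outside of the frame (the two x-running rails run between the posts' inner faces; the two y-running rails run between the posts' inner faces). 14 slats, each 65 mm wide (x) and 17 mm thick, lie across the top of the two x-running rails, running the full 1534 mm width of the frame in y; along x they sit between the end posts with a 60 mm gap after the −x posts and between neighbouring slats, leaving 70 mm before the +x posts.


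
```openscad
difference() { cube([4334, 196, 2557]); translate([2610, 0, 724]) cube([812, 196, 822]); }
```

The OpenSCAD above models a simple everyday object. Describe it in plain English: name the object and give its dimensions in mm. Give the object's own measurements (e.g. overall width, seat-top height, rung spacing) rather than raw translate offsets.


A wall 4334 mm long (x), 196 mm thick (y), 2557 mm tall, with a rectangular window opening cut through it. The opening is 812 mm wide and 822 mm tall; its sill is at z = 724 mm and its near (−x) edge is 2610 mm from the wall's −x end. The opening passes through the full wall thickness.


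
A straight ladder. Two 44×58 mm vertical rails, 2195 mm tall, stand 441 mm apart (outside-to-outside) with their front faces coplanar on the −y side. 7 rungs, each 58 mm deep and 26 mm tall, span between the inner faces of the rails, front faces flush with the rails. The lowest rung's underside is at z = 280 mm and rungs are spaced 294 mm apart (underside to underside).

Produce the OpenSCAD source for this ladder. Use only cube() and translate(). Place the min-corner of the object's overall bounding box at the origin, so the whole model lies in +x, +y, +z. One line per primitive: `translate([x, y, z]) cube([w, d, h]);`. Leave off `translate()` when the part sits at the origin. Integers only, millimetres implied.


cube([44, 58, 2195]);
translate([397, 0, 0]) cube([44, 58, 2195]);
translate([44, 0, 280]) cube([353, 58, 26]);
translate([44, 0, 574]) cube([353, 58, 26]);
translate([44, 0, 868]) cube([353, 58, 26]);
translate([44, 0, 1162]) cube([353, 58, 26]);
translate([44, 0, 1456]) cube([353, 58, 26]);
translate([44, 0, 1750]) cube([353, 58, 26]);
translate([44, 0, 2044]) cube([353, 58, 26]);


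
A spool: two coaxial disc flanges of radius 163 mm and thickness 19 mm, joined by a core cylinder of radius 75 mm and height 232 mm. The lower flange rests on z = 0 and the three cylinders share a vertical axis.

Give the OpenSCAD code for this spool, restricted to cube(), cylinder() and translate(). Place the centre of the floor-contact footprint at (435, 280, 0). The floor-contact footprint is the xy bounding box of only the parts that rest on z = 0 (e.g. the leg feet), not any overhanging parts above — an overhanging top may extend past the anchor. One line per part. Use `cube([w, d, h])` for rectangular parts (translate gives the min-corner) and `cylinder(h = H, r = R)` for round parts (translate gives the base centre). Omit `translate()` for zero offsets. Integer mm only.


translate([435, 280, 0]) cylinder(h = 19, r = 163);
translate([435, 280, 19]) cylinder(h = 232, r = 75);
translate([435, 280, 251]) cylinder(h = 19, r = 163);


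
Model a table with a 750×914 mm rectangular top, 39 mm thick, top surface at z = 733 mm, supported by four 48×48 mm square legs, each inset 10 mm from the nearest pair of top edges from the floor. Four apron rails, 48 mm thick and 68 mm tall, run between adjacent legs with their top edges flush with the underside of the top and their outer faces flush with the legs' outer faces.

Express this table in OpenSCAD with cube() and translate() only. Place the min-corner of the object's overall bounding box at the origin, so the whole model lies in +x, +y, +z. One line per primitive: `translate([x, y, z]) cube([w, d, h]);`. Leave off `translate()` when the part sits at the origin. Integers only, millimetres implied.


translate([0, 0, 694]) cube([750, 914, 39]);
translate([10, 10, 0]) cube([48, 48, 694]);
translate([692, 10, 0]) cube([48, 48, 694]);
translate([10, 856, 0]) cube([48, 48, 694]);
translate([692, 856, 0]) cube([48, 48, 694]);
translate([58, 10, 626]) cube([634, 48, 68]);
translate([58, 856, 626]) cube([634, 48, 68]);
translate([10, 58, 626]) cube([48, 798, 68]);
translate([692, 58, 626]) cube([48, 798, 68]);


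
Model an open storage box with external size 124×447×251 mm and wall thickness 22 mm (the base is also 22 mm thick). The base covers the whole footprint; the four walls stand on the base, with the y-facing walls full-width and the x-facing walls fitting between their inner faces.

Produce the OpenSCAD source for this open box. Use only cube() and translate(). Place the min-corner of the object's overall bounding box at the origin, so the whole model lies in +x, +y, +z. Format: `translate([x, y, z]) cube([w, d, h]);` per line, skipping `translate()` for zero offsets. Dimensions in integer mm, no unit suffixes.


cube([124, 447, 22]);
translate([0, 0, 22]) cube([124, 22, 229]);
translate([0, 425, 22]) cube([124, 22, 229]);
translate([0, 22, 22]) cube([22, 403, 229]);
translate([102, 22, 22]) cube([22, 403, 229]);


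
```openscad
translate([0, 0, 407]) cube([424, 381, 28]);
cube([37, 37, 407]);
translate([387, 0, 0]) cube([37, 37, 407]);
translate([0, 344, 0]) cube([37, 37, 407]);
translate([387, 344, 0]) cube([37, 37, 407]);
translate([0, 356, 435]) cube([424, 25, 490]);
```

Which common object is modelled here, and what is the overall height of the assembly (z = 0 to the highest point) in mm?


A chair. The overall height is 925 mm.

A slab on four corner posts with a tall panel at the back — a chair. The seat slab sits at z = 407 with thickness 28, and the 490 mm backrest starts at the seat top, so the overall height is 407 + 28 + 490 = 925 mm.


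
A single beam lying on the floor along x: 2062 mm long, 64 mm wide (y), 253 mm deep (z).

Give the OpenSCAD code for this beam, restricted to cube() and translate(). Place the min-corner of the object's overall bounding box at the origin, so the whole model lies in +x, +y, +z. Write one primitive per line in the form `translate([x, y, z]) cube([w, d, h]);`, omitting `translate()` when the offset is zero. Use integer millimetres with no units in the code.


cube([2062, 64, 253]);


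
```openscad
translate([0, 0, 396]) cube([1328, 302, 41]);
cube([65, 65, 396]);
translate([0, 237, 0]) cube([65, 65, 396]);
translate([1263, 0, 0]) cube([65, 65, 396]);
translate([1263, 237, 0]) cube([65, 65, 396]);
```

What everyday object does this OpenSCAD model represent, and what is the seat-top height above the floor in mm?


A bench. The seat-top height is 437 mm.

A long slab on four corner posts — a bench. The slab sits at z = 396 with thickness 41, so the top is 396 + 41 = 437 mm.


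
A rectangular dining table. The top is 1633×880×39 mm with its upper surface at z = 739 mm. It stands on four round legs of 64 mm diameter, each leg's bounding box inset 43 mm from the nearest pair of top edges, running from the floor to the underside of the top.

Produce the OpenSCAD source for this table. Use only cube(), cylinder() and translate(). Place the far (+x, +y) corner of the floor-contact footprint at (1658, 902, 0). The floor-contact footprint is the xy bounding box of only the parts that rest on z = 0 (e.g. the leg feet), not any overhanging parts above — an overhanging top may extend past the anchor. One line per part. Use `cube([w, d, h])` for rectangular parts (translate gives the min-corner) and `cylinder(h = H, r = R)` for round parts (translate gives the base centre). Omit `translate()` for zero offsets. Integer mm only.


translate([68, 65, 700]) cube([1633, 880, 39]);
translate([143, 140, 0]) cylinder(h = 700, r = 32);
translate([1626, 140, 0]) cylinder(h = 700, r = 32);
translate([143, 870, 0]) cylinder(h = 700, r = 32);
translate([1626, 870, 0]) cylinder(h = 700, r = 32);


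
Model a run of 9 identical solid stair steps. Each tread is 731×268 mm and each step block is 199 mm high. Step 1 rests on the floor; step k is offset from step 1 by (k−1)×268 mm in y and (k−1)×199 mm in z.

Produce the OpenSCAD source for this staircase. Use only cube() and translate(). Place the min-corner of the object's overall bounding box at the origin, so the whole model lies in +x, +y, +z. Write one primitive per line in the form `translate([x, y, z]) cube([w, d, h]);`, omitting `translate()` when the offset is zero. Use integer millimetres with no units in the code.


cube([731, 268, 199]);
translate([0, 268, 199]) cube([731, 268, 199]);
translate([0, 536, 398]) cube([731, 268, 199]);
translate([0, 804, 597]) cube([731, 268, 199]);
translate([0, 1072, 796]) cube([731, 268, 199]);
translate([0, 1340, 995]) cube([731, 268, 199]);
translate([0, 1608, 1194]) cube([731, 268, 199]);
translate([0, 1876, 1393]) cube([731, 268, 199]);
translate([0, 2144, 1592]) cube([731, 268, 199]);


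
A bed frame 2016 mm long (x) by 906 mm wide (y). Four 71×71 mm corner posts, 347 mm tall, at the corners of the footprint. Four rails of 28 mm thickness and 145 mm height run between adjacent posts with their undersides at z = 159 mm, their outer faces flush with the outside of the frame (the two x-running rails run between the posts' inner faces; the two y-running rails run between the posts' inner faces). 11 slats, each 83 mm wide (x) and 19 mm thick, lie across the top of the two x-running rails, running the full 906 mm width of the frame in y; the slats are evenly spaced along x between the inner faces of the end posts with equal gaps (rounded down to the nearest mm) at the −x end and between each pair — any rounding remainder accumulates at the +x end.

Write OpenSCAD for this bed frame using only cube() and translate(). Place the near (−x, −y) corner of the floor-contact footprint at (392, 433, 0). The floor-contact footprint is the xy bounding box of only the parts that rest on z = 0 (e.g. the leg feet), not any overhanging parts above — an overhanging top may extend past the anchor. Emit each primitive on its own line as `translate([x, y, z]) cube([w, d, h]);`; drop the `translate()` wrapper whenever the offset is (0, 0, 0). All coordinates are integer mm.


translate([392, 433, 0]) cube([71, 71, 347]);
translate([392, 1268, 0]) cube([71, 71, 347]);
translate([2337, 433, 0]) cube([71, 71, 347]);
translate([2337, 1268, 0]) cube([71, 71, 347]);
translate([463, 433, 159]) cube([1874, 28, 145]);
translate([463, 1311, 159]) cube([1874, 28, 145]);
translate([392, 504, 159]) cube([28, 764, 145]);
translate([2380, 504, 159]) cube([28, 764, 145]);
translate([543, 433, 304]) cube([83, 906, 19]);
translate([706, 433, 304]) cube([83, 906, 19]);
translate([869, 433, 304]) cube([83, 906, 19]);
translate([1032, 433, 304]) cube([83, 906, 19]);
translate([1195, 433, 304]) cube([83, 906, 19]);
translate([1358, 433, 304]) cube([83, 906, 19]);
translate([1521, 433, 304]) cube([83, 906, 19]);
translate([1684, 433, 304]) cube([83, 906, 19]);
translate([1847, 433, 304]) cube([83, 906, 19]);
translate([2010, 433, 304]) cube([83, 906, 19]);
translate([2173, 433, 304]) cube([83, 906, 19]);


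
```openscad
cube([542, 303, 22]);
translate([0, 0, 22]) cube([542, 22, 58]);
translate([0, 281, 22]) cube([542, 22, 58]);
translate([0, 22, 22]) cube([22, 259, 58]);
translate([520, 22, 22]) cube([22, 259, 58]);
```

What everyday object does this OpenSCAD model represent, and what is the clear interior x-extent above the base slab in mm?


An open box. The internal width is 498 mm.

A 542×303 base slab with four walls standing on it — an open box. The base is 542 mm wide and the walls are 22 mm thick, so the internal width is 542 − 2 × 22 = 498 mm.


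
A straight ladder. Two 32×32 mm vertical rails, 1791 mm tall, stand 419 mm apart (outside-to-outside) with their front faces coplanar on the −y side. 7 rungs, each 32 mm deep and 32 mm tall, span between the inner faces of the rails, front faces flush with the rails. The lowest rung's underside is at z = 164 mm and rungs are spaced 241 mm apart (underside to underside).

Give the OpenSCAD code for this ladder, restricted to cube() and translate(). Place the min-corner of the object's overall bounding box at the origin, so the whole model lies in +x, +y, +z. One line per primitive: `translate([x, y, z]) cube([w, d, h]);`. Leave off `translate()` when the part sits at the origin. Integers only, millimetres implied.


cube([32, 32, 1791]);
translate([387, 0, 0]) cube([32, 32, 1791]);
translate([32, 0, 164]) cube([355, 32, 32]);
translate([32, 0, 405]) cube([355, 32, 32]);
translate([32, 0, 646]) cube([355, 32, 32]);
translate([32, 0, 887]) cube([355, 32, 32]);
translate([32, 0, 1128]) cube([355, 32, 32]);
translate([32, 0, 1369]) cube([355, 32, 32]);
translate([32, 0, 1610]) cube([355, 32, 32]);


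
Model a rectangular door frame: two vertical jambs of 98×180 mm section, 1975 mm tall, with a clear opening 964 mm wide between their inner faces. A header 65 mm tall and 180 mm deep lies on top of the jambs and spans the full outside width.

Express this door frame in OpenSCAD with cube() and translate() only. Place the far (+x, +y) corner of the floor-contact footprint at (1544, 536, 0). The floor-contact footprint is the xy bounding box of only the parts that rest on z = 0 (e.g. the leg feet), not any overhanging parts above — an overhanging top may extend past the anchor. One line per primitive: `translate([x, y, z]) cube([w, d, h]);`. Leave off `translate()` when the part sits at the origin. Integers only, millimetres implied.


translate([384, 356, 0]) cube([98, 180, 1975]);
translate([1446, 356, 0]) cube([98, 180, 1975]);
translate([384, 356, 1975]) cube([1160, 180, 65]);


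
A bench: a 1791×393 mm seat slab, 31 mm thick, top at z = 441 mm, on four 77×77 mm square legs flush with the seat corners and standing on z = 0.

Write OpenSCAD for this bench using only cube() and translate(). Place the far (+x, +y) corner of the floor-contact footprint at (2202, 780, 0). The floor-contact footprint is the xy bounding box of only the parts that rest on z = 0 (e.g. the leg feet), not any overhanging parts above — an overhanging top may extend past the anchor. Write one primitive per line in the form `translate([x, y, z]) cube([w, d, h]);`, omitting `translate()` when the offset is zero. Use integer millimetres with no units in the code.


translate([411, 387, 410]) cube([1791, 393, 31]);
translate([411, 387, 0]) cube([77, 77, 410]);
translate([411, 703, 0]) cube([77, 77, 410]);
translate([2125, 387, 0]) cube([77, 77, 410]);
translate([2125, 703, 0]) cube([77, 77, 410]);
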